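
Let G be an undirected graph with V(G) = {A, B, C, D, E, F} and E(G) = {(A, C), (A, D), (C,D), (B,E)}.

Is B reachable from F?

F has no edges, so nothing is reachable from it.

No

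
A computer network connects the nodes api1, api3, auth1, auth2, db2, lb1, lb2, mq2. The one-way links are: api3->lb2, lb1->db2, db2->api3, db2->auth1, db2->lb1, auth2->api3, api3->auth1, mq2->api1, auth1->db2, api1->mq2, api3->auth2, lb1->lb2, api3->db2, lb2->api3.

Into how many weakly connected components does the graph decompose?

From api1: component {api1, mq2}.
From api3: component {api3, auth1, auth2, db2, lb1, lb2}.
That's 2 components.

2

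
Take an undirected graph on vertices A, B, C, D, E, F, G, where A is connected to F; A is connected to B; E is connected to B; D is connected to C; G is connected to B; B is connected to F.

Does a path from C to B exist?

Explore from C.
Distance 1: reach D.
The search is exhausted without reaching B; it lies in a different component.

No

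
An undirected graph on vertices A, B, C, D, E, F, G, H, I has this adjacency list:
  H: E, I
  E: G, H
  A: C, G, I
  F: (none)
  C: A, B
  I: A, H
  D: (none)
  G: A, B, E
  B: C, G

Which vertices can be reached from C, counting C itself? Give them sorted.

A, B, C, E, G, H, I

Start at C.
Its neighbours: A, B.
Then their neighbours: G, I.
Then next layer: E, H.
Nothing further is reachable.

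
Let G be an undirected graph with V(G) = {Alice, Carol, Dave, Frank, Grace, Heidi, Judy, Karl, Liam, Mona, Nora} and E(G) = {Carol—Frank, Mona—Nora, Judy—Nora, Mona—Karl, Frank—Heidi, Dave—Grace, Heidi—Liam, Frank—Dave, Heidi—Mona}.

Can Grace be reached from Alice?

Alice has no edges, so nothing is reachable from it.

No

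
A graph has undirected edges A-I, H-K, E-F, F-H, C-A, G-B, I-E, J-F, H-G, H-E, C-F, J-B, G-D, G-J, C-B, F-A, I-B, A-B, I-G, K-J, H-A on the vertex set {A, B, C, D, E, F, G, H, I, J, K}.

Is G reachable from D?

Yes

Explore from D.
Distance 1: reach G.
Found G.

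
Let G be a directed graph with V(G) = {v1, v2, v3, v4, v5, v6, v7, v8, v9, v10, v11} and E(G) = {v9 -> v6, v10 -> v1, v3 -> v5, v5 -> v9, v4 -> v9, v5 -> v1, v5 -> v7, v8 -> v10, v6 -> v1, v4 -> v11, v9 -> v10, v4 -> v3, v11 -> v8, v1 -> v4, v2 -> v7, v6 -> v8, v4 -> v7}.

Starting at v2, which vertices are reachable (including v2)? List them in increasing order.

v2, v7

Start at v2.
Its neighbours: v7.
Nothing further is reachable.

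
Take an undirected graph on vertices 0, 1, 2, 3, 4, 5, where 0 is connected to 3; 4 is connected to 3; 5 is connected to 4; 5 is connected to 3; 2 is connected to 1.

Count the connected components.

2

From 0: component {0, 3, 4, 5}.
From 1: component {1, 2}.
That's 2 components.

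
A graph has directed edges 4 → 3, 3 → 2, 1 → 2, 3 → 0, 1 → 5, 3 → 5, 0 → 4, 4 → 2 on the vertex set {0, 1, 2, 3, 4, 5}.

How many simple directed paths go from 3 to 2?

2

3→0→4→2
3→2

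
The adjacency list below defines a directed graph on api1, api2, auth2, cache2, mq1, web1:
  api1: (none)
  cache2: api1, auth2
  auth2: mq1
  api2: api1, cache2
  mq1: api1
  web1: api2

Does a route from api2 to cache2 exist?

Yes

Explore from api2.
Distance 1: reach api1, cache2.
Found cache2.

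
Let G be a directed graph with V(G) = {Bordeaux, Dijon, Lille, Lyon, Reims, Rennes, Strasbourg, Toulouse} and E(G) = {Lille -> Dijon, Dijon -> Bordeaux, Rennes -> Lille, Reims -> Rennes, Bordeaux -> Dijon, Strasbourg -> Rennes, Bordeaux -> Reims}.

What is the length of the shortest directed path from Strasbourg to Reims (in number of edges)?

5

Distance 0: Strasbourg.
Distance 1: Rennes.
Distance 2: Lille.
Distance 3: Dijon.
Distance 4: Bordeaux.
Distance 5: Reims — contains Reims.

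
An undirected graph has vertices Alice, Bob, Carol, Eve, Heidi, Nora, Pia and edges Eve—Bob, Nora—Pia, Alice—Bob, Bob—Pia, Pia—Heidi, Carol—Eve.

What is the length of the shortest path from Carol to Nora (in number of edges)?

Distance 0: Carol.
Distance 1: Eve.
Distance 2: Bob.
Distance 3: Alice, Pia.
Distance 4: Heidi, Nora — contains Nora.

4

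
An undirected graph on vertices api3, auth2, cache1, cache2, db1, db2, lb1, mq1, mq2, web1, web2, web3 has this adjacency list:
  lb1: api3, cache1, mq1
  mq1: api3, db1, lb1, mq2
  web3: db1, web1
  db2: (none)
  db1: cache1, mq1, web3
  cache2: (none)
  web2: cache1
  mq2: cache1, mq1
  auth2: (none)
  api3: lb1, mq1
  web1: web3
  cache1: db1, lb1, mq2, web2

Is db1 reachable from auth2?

auth2 has no edges, so nothing is reachable from it.

No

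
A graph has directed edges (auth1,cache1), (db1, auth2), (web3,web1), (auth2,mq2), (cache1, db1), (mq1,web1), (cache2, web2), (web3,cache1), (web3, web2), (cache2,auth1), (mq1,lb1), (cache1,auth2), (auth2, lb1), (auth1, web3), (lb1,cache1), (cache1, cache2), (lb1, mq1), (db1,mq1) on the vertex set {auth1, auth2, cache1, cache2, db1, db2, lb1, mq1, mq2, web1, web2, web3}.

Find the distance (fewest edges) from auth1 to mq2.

3

Distance 0: auth1.
Distance 1: cache1, web3.
Distance 2: auth2, cache2, db1, web1, web2.
Distance 3: lb1, mq1, mq2 — contains mq2.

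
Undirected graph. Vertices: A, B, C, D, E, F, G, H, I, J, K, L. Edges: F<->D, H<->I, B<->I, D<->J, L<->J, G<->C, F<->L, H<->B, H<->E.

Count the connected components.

5

From A: component {A}.
From B: component {B, E, H, I}.
From C: component {C, G}.
From D: component {D, F, J, L}.
From K: component {K}.
That's 5 components.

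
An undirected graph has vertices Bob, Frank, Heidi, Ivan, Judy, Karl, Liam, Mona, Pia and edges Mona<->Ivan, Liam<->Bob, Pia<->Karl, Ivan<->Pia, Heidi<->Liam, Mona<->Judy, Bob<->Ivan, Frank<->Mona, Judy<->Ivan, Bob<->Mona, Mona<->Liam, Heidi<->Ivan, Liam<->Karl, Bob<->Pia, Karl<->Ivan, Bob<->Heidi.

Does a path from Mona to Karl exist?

Yes

Explore from Mona.
Distance 1: reach Bob, Frank, Ivan, Judy, Liam.
Distance 2: reach Heidi, Karl, Pia.
Found Karl.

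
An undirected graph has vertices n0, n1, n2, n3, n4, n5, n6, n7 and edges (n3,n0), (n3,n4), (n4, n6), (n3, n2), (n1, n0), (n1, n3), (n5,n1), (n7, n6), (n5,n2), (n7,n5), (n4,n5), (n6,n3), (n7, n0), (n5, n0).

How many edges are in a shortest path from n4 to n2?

2

Distance 0: n4.
Distance 1: n3, n5, n6.
Distance 2: n0, n1, n2, n7 — contains n2.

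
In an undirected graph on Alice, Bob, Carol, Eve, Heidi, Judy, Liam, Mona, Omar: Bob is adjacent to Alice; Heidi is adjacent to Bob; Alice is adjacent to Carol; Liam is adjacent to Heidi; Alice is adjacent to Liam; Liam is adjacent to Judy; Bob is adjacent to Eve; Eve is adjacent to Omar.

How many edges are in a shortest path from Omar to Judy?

5

Distance 0: Omar.
Distance 1: Eve.
Distance 2: Bob.
Distance 3: Alice, Heidi.
Distance 4: Carol, Liam.
Distance 5: Judy — contains Judy.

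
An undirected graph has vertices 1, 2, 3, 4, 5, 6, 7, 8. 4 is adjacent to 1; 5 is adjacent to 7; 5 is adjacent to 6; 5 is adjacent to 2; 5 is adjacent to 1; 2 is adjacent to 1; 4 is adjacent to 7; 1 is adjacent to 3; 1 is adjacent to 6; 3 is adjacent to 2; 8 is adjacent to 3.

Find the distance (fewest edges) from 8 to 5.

Distance 0: 8.
Distance 1: 3.
Distance 2: 1, 2.
Distance 3: 4, 5, 6 — contains 5.

3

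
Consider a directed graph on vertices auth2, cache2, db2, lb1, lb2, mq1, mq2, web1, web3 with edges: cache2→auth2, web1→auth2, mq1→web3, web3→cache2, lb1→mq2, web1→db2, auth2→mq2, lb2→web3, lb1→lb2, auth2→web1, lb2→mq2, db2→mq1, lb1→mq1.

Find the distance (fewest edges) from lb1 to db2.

Distance 0: lb1.
Distance 1: lb2, mq1, mq2.
Distance 2: web3.
Distance 3: cache2.
Distance 4: auth2.
Distance 5: web1.
Distance 6: db2 — contains db2.

6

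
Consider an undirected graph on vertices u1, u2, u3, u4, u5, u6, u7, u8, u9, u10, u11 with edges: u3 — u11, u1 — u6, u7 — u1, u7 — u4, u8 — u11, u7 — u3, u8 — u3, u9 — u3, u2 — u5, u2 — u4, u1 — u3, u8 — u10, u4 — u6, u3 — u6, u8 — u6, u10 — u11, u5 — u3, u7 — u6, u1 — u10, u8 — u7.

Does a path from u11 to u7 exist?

Yes

Explore from u11.
Distance 1: reach u3, u8, u10.
Distance 2: reach u1, u5, u6, u7, u9.
Found u7.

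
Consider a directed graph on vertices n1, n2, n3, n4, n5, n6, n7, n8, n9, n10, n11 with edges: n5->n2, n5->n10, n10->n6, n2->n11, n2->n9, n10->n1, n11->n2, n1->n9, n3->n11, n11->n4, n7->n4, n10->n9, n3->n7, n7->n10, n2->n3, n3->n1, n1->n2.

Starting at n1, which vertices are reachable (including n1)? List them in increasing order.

n1, n2, n3, n4, n6, n7, n9, n10, n11

Start at n1.
Its neighbours: n2, n9.
Then their neighbours: n3, n11.
Then next layer: n4, n7.
Then next layer: n10.
Then next layer: n6.
Nothing further is reachable.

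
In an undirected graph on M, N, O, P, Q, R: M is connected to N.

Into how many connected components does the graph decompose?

5

From M: component {M, N}.
From O: component {O}.
From P: component {P}.
From Q: component {Q}.
From R: component {R}.
That's 5 components.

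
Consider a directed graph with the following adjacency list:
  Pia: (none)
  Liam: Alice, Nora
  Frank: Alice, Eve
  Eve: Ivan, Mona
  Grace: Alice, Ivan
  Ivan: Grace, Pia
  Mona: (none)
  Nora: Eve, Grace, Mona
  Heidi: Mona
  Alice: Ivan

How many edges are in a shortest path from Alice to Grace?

2

Distance 0: Alice.
Distance 1: Ivan.
Distance 2: Grace, Pia — contains Grace.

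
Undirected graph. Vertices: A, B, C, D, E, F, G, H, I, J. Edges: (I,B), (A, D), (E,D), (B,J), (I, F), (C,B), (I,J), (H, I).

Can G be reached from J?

No

Explore from J.
Distance 1: reach B, I.
Distance 2: reach C, F, H.
The search is exhausted without reaching G; it lies in a different component.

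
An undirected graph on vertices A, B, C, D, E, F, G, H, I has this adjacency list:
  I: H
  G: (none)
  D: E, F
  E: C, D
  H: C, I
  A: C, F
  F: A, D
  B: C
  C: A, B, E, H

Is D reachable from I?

Yes

Explore from I.
Distance 1: reach H.
Distance 2: reach C.
Distance 3: reach A, B, E.
Distance 4: reach D, F.
Found D.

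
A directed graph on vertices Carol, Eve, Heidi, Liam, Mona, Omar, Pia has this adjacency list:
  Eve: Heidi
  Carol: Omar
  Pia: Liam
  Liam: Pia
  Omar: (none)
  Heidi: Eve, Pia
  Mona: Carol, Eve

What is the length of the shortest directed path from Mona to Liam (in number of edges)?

Distance 0: Mona.
Distance 1: Carol, Eve.
Distance 2: Heidi, Omar.
Distance 3: Pia.
Distance 4: Liam — contains Liam.

4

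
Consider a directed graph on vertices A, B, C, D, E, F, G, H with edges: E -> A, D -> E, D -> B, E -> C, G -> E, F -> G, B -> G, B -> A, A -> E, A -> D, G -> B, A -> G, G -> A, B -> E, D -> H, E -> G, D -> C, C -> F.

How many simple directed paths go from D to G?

11

D→B→A→E→C→F→G
D→B→A→E→G
D→B→A→G
D→B→E→A→G
D→B→E→C→F→G
D→B→E→G
D→B→G
D→C→F→G
D→E→A→G
D→E→C→F→G
D→E→G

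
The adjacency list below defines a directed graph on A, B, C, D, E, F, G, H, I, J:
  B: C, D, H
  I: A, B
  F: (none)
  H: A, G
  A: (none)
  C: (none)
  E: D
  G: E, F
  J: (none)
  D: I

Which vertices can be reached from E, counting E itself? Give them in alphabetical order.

Start at E.
Its neighbours: D.
Then their neighbours: I.
Then next layer: A, B.
Then next layer: C, H.
Then next layer: G.
Then next layer: F.
Nothing further is reachable.

A, B, C, D, E, F, G, H, I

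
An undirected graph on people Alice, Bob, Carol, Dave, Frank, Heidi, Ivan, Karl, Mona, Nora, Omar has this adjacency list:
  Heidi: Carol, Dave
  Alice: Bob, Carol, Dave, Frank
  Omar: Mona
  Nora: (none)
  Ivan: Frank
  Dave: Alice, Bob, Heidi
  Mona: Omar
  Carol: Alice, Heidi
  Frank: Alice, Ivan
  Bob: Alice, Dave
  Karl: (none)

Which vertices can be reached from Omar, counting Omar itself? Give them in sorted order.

Start at Omar.
Its neighbours: Mona.
Nothing further is reachable.

Mona, Omar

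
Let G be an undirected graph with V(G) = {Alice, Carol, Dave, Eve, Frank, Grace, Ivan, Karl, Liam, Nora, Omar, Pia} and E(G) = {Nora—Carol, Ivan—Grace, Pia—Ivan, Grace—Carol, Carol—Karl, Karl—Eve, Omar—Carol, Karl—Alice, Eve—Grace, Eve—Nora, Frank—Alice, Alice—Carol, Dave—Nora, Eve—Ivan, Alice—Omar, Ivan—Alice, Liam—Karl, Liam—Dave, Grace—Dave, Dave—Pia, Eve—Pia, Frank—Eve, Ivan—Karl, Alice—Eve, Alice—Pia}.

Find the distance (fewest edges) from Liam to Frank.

3

Distance 0: Liam.
Distance 1: Dave, Karl.
Distance 2: Alice, Carol, Eve, Grace, Ivan, Nora, Pia.
Distance 3: Frank, Omar — contains Frank.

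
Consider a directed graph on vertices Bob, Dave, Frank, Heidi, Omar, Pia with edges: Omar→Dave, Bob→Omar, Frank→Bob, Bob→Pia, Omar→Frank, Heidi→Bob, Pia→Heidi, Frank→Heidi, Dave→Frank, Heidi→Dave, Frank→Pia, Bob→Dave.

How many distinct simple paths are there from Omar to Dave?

Omar→Dave
Omar→Frank→Bob→Dave
Omar→Frank→Bob→Pia→Heidi→Dave
Omar→Frank→Heidi→Bob→Dave
Omar→Frank→Heidi→Dave
Omar→Frank→Pia→Heidi→Bob→Dave
Omar→Frank→Pia→Heidi→Dave

7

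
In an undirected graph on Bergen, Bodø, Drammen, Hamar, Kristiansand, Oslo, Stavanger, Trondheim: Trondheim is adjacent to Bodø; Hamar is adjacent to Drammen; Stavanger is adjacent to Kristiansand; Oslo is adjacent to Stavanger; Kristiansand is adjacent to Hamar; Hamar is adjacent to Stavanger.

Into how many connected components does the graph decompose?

3

From Bergen: component {Bergen}.
From Bodø: component {Bodø, Trondheim}.
From Drammen: component {Drammen, Hamar, Kristiansand, Oslo, Stavanger}.
That's 3 components.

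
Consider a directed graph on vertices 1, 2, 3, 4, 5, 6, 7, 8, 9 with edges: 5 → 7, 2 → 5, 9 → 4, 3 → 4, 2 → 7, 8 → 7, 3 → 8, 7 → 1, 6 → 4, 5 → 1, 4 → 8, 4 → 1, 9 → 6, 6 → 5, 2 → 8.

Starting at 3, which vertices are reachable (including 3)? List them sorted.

Start at 3.
Its neighbours: 4, 8.
Then their neighbours: 1, 7.
Nothing further is reachable.

1, 3, 4, 7, 8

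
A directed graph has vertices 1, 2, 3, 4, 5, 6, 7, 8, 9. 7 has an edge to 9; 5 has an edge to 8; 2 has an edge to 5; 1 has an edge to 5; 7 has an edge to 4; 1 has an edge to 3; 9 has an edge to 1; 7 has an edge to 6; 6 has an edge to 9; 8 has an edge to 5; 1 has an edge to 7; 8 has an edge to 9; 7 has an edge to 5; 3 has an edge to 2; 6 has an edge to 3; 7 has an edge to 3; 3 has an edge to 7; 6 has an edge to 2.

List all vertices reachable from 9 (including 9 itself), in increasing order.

Start at 9.
Its neighbours: 1.
Then their neighbours: 3, 5, 7.
Then next layer: 2, 4, 6, 8.
Every vertex is now reached.

1, 2, 3, 4, 5, 6, 7, 8, 9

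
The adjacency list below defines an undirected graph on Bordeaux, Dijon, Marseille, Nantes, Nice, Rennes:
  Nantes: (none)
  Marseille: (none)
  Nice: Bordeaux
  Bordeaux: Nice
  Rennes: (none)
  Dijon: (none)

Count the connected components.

From Bordeaux: component {Bordeaux, Nice}.
From Dijon: component {Dijon}.
From Marseille: component {Marseille}.
From Nantes: component {Nantes}.
From Rennes: component {Rennes}.
That's 5 components.

5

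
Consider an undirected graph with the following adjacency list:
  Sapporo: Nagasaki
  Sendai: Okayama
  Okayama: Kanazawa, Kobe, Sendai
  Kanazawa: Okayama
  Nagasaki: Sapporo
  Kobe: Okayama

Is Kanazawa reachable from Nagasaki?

No

Explore from Nagasaki.
Distance 1: reach Sapporo.
The search is exhausted without reaching Kanazawa; it lies in a different component.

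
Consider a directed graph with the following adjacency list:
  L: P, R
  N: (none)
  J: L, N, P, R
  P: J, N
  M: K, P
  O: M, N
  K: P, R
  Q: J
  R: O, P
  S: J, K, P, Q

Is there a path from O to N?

Explore from O.
Distance 1: reach M, N.
Found N.

Yes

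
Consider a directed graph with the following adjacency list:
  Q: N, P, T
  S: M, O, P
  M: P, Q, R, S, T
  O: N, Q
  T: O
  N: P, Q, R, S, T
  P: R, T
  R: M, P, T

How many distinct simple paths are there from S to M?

10

S→M
S→O→N→P→R→M
S→O→N→Q→P→R→M
S→O→N→R→M
S→O→Q→N→P→R→M
S→O→Q→N→R→M
S→O→Q→P→R→M
S→P→R→M
S→P→T→O→N→R→M
S→P→T→O→Q→N→R→M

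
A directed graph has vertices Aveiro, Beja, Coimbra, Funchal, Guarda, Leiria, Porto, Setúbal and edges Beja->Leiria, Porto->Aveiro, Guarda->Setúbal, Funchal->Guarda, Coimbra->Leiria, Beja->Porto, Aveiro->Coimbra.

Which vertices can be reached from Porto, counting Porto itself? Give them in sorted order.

Aveiro, Coimbra, Leiria, Porto

Start at Porto.
Its neighbours: Aveiro.
Then their neighbours: Coimbra.
Then next layer: Leiria.
Nothing further is reachable.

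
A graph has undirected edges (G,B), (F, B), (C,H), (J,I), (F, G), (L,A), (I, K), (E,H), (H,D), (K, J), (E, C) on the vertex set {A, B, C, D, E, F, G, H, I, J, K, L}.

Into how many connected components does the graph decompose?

4

From A: component {A, L}.
From B: component {B, F, G}.
From C: component {C, D, E, H}.
From I: component {I, J, K}.
That's 4 components.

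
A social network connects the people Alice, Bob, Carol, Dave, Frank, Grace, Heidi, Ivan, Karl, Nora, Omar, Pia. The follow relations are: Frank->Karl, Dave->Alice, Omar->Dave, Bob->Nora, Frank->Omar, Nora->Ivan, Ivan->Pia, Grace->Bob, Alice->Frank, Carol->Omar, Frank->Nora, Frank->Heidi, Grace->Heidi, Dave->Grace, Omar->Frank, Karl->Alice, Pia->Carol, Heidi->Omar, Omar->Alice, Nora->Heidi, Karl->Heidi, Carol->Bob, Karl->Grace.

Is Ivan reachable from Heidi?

Yes

Explore from Heidi.
Distance 1: reach Omar.
Distance 2: reach Alice, Dave, Frank.
Distance 3: reach Grace, Karl, Nora.
Distance 4: reach Bob, Ivan.
Found Ivan.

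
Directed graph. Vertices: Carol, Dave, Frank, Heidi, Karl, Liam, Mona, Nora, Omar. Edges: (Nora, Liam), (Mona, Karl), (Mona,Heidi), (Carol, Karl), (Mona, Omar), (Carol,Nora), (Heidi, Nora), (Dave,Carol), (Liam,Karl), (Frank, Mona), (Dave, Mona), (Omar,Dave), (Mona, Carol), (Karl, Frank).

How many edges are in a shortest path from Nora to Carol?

5

Distance 0: Nora.
Distance 1: Liam.
Distance 2: Karl.
Distance 3: Frank.
Distance 4: Mona.
Distance 5: Carol, Heidi, Omar — contains Carol.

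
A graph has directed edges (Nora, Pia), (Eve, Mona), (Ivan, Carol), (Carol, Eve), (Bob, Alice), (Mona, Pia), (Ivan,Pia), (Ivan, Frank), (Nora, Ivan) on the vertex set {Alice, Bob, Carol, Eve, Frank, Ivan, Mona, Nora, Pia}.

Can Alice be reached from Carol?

No

Explore from Carol.
Distance 1: reach Eve.
Distance 2: reach Mona.
Distance 3: reach Pia.
The search from Carol is exhausted; no directed path reaches Alice.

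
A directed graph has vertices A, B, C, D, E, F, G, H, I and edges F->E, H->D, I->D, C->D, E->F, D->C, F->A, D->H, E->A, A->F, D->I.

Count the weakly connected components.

4

From A: component {A, E, F}.
From B: component {B}.
From C: component {C, D, H, I}.
From G: component {G}.
That's 4 components.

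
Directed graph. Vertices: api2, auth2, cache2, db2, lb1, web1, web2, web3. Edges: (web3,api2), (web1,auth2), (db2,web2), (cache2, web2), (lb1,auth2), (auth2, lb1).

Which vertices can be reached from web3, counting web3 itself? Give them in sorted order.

api2, web3

Start at web3.
Its neighbours: api2.
Nothing further is reachable.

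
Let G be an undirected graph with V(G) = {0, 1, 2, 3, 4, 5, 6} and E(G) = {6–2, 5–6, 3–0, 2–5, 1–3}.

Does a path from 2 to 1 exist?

No

Explore from 2.
Distance 1: reach 5, 6.
The search is exhausted without reaching 1; it lies in a different component.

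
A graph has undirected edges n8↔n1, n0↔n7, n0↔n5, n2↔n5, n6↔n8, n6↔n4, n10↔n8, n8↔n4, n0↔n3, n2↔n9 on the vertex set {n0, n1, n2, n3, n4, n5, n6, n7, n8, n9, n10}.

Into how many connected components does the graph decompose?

2

From n0: component {n0, n2, n3, n5, n7, n9}.
From n1: component {n1, n4, n6, n8, n10}.
That's 2 components.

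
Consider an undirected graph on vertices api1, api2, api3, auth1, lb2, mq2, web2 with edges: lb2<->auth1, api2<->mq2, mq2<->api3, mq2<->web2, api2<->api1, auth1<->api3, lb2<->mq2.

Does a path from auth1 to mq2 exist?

Yes

Explore from auth1.
Distance 1: reach api3, lb2.
Distance 2: reach mq2.
Found mq2.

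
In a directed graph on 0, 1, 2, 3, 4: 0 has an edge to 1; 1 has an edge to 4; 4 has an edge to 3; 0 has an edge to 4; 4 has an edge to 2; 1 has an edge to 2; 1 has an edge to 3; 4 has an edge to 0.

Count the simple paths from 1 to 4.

1→4

1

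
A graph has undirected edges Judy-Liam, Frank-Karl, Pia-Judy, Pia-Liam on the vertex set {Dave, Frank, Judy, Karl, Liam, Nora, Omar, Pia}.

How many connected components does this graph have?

5

From Dave: component {Dave}.
From Frank: component {Frank, Karl}.
From Judy: component {Judy, Liam, Pia}.
From Nora: component {Nora}.
From Omar: component {Omar}.
That's 5 components.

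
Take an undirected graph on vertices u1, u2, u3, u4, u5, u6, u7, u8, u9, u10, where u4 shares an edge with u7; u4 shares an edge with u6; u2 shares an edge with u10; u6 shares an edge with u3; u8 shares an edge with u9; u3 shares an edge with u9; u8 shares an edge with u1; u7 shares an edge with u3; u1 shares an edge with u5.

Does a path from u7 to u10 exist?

No

Explore from u7.
Distance 1: reach u3, u4.
Distance 2: reach u6, u9.
Distance 3: reach u8.
Distance 4: reach u1.
Distance 5: reach u5.
The search is exhausted without reaching u10; it lies in a different component.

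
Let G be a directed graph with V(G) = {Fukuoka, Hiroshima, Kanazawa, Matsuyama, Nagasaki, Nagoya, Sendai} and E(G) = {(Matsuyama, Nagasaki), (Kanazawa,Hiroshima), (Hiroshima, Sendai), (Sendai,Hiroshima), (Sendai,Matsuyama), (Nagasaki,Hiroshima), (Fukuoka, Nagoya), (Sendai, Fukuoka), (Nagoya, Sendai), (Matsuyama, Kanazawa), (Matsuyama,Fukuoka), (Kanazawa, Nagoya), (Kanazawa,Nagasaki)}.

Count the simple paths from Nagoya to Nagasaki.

Nagoya→Sendai→Matsuyama→Kanazawa→Nagasaki
Nagoya→Sendai→Matsuyama→Nagasaki

2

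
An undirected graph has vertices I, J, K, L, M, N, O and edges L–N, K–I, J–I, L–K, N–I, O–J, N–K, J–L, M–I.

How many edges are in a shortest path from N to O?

3

Distance 0: N.
Distance 1: I, K, L.
Distance 2: J, M.
Distance 3: O — contains O.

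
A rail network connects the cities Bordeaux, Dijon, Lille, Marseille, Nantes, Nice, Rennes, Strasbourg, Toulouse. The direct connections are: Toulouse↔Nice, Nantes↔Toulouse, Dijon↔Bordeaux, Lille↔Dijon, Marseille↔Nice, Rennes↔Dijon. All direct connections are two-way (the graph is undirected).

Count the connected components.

3

From Bordeaux: component {Bordeaux, Dijon, Lille, Rennes}.
From Marseille: component {Marseille, Nantes, Nice, Toulouse}.
From Strasbourg: component {Strasbourg}.
That's 3 components.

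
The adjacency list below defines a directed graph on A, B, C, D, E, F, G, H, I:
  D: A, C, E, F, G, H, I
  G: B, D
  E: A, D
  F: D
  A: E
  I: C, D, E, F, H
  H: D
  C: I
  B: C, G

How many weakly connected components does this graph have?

1

From A: component {A, B, C, D, E, F, G, H, I}.
That's 1 component.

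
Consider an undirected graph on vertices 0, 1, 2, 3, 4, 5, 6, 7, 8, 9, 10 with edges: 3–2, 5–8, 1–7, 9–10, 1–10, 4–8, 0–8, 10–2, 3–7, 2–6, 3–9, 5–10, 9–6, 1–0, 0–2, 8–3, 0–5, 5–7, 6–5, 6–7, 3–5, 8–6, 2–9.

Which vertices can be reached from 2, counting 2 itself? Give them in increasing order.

0, 1, 2, 3, 4, 5, 6, 7, 8, 9, 10

Start at 2.
Its neighbours: 0, 3, 6, 9, 10.
Then their neighbours: 1, 5, 7, 8.
Then next layer: 4.
Every vertex is now reached.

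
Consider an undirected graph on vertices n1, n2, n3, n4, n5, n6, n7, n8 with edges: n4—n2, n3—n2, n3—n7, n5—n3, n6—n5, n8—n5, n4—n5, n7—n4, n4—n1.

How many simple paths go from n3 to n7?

n3–n2–n4–n7
n3–n5–n4–n7
n3–n7

3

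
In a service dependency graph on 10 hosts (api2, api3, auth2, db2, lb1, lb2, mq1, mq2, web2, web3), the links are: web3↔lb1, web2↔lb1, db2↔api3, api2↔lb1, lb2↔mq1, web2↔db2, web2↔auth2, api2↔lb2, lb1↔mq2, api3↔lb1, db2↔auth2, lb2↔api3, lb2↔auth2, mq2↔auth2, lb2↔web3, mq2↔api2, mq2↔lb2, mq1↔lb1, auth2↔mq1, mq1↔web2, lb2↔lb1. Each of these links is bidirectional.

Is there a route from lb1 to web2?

Yes

Explore from lb1.
Distance 1: reach api2, api3, lb2, mq1, mq2, web2, web3.
Found web2.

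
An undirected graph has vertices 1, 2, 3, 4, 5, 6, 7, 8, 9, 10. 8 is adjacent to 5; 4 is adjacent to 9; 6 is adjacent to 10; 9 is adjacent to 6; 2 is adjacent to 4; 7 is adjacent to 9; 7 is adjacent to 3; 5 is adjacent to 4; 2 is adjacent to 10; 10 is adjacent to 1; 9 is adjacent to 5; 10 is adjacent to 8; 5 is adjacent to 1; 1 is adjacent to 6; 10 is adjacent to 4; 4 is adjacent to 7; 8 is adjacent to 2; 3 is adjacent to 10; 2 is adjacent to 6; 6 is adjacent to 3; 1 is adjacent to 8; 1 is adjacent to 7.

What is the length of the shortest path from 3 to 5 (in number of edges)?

Distance 0: 3.
Distance 1: 6, 7, 10.
Distance 2: 1, 2, 4, 8, 9.
Distance 3: 5 — contains 5.

3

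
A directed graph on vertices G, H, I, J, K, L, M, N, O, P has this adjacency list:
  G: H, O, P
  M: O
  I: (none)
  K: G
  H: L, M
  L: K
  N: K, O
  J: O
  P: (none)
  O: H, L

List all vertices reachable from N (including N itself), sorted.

G, H, K, L, M, N, O, P

Start at N.
Its neighbours: K, O.
Then their neighbours: G, H, L.
Then next layer: M, P.
Nothing further is reachable.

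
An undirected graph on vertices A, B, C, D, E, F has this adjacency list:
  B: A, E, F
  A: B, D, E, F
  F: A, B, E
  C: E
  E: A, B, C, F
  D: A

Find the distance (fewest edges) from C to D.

Distance 0: C.
Distance 1: E.
Distance 2: A, B, F.
Distance 3: D — contains D.

3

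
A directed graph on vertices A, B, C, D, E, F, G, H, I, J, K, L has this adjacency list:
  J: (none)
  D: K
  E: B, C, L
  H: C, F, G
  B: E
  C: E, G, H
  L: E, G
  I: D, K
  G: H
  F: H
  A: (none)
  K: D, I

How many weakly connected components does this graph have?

From A: component {A}.
From B: component {B, C, E, F, G, H, L}.
From D: component {D, I, K}.
From J: component {J}.
That's 4 components.

4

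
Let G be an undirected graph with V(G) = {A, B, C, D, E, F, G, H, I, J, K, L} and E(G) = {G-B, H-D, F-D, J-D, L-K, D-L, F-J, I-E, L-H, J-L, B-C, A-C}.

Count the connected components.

3

From A: component {A, B, C, G}.
From D: component {D, F, H, J, K, L}.
From E: component {E, I}.
That's 3 components.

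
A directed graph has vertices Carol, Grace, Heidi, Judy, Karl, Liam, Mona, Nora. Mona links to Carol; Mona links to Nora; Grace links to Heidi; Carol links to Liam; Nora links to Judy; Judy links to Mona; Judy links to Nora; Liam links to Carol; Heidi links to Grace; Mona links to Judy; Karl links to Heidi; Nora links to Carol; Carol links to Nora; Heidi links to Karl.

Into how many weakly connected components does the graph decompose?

2

From Carol: component {Carol, Judy, Liam, Mona, Nora}.
From Grace: component {Grace, Heidi, Karl}.
That's 2 components.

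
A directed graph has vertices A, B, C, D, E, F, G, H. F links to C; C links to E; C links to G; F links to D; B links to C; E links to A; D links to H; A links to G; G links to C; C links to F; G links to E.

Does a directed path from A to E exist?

Yes

Explore from A.
Distance 1: reach G.
Distance 2: reach C, E.
Found E.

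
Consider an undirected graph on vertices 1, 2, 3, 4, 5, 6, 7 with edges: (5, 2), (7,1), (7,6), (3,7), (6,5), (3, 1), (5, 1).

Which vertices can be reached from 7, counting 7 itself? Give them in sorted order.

1, 2, 3, 5, 6, 7

Start at 7.
Its neighbours: 1, 3, 6.
Then their neighbours: 5.
Then next layer: 2.
Nothing further is reachable.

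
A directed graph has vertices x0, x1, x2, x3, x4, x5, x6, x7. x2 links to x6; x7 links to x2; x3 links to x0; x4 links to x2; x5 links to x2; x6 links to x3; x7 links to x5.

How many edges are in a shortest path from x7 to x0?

Distance 0: x7.
Distance 1: x2, x5.
Distance 2: x6.
Distance 3: x3.
Distance 4: x0 — contains x0.

4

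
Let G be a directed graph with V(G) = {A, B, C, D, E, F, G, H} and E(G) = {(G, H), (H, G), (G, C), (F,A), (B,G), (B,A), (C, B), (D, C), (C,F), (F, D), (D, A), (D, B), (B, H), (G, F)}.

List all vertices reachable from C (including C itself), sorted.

A, B, C, D, F, G, H

Start at C.
Its neighbours: B, F.
Then their neighbours: A, D, G, H.
Nothing further is reachable.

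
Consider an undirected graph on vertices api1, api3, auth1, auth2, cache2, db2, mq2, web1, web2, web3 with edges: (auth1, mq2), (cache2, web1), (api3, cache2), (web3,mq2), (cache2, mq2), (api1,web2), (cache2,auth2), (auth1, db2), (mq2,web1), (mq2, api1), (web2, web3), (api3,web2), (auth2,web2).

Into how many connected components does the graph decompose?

1

From api1: component {api1, api3, auth1, auth2, cache2, db2, mq2, web1, web2, web3}.
That's 1 component.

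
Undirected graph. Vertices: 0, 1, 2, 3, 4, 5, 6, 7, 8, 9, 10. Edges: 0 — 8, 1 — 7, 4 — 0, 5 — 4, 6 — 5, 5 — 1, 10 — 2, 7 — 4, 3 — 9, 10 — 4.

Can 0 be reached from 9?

No

Explore from 9.
Distance 1: reach 3.
The search is exhausted without reaching 0; it lies in a different component.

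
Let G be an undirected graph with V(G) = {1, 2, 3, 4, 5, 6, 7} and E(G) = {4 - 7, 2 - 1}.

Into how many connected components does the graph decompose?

From 1: component {1, 2}.
From 3: component {3}.
From 4: component {4, 7}.
From 5: component {5}.
From 6: component {6}.
That's 5 components.

5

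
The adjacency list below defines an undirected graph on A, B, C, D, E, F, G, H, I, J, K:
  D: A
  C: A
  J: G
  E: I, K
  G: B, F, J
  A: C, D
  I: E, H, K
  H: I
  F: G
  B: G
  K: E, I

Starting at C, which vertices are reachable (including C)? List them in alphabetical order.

Start at C.
Its neighbours: A.
Then their neighbours: D.
Nothing further is reachable.

A, C, D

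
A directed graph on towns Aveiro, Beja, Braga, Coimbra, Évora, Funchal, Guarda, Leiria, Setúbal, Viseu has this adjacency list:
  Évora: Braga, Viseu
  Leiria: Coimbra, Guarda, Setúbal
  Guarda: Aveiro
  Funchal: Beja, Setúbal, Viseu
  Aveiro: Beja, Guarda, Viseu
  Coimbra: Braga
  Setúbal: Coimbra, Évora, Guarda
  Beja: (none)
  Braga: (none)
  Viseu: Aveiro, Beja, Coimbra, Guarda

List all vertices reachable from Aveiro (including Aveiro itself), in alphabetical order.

Start at Aveiro.
Its neighbours: Beja, Guarda, Viseu.
Then their neighbours: Coimbra.
Then next layer: Braga.
Nothing further is reachable.

Aveiro, Beja, Braga, Coimbra, Guarda, Viseu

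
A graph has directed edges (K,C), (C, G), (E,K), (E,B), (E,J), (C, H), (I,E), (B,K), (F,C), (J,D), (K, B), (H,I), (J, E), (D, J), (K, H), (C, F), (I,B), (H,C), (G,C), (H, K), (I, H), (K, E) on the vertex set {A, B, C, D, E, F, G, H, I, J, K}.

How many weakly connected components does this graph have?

From A: component {A}.
From B: component {B, C, D, E, F, G, H, I, J, K}.
That's 2 components.

2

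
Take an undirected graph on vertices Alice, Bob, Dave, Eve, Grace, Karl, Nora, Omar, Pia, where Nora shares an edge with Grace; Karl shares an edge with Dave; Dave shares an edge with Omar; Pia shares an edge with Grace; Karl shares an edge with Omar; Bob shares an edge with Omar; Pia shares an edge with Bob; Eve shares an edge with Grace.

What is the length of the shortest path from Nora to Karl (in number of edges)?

5

Distance 0: Nora.
Distance 1: Grace.
Distance 2: Eve, Pia.
Distance 3: Bob.
Distance 4: Omar.
Distance 5: Dave, Karl — contains Karl.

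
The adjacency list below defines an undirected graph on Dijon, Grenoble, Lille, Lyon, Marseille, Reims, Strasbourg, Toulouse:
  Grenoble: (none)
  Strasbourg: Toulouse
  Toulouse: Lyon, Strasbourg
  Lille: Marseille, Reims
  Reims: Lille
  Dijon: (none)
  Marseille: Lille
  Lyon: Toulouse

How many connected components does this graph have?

4

From Dijon: component {Dijon}.
From Grenoble: component {Grenoble}.
From Lille: component {Lille, Marseille, Reims}.
From Lyon: component {Lyon, Strasbourg, Toulouse}.
That's 4 components.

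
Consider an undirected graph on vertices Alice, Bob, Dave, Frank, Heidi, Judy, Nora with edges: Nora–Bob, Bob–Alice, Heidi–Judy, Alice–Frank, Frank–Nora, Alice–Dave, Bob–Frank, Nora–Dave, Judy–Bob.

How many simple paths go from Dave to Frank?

Dave–Alice–Bob–Frank
Dave–Alice–Bob–Nora–Frank
Dave–Alice–Frank
Dave–Nora–Bob–Alice–Frank
Dave–Nora–Bob–Frank
Dave–Nora–Frank

6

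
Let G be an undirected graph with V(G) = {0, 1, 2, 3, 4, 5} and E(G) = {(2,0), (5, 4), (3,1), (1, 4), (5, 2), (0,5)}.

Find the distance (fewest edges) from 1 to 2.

Distance 0: 1.
Distance 1: 3, 4.
Distance 2: 5.
Distance 3: 0, 2 — contains 2.

3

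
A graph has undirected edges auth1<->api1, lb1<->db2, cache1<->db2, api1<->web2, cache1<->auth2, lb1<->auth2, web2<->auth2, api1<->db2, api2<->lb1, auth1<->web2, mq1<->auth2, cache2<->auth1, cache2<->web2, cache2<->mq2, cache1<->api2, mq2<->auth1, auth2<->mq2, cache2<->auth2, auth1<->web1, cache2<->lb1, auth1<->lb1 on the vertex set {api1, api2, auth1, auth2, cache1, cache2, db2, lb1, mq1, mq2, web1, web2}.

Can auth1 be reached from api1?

Explore from api1.
Distance 1: reach auth1, db2, web2.
Found auth1.

Yes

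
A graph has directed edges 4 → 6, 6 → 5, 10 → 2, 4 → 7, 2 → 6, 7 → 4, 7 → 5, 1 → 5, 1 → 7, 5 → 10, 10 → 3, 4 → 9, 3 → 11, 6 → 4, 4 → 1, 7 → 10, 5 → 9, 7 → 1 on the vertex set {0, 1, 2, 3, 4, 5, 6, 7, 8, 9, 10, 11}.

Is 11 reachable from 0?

0 has no outgoing edges, so nothing is reachable from it.

No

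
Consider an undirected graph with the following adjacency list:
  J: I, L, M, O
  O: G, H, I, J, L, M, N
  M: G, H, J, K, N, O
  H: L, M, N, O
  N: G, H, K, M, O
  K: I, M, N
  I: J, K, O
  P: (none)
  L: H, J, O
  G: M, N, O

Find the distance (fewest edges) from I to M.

Distance 0: I.
Distance 1: J, K, O.
Distance 2: G, H, L, M, N — contains M.

2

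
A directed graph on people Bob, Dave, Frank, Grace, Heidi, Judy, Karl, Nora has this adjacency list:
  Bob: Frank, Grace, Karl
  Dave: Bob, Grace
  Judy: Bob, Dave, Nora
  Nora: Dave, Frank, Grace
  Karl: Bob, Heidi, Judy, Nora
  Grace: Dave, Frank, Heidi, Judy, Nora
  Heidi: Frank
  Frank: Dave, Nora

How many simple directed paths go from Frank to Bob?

7

Frank→Dave→Bob
Frank→Dave→Grace→Judy→Bob
Frank→Nora→Dave→Bob
Frank→Nora→Dave→Grace→Judy→Bob
Frank→Nora→Grace→Dave→Bob
Frank→Nora→Grace→Judy→Bob
Frank→Nora→Grace→Judy→Dave→Bob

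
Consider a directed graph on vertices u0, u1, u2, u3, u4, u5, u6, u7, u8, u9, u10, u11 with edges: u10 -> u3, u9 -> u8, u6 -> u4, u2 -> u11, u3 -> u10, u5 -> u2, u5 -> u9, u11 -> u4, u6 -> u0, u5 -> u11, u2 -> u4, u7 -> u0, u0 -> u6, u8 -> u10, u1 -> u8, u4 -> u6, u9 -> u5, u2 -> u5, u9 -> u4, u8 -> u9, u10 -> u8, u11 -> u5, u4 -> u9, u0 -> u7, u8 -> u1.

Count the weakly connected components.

From u0: component {u0, u1, u2, u3, u4, u5, u6, u7, u8, u9, u10, u11}.
That's 1 component.

1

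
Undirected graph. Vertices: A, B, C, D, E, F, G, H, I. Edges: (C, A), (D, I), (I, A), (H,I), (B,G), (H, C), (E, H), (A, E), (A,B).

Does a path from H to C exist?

Yes

Explore from H.
Distance 1: reach C, E, I.
Found C.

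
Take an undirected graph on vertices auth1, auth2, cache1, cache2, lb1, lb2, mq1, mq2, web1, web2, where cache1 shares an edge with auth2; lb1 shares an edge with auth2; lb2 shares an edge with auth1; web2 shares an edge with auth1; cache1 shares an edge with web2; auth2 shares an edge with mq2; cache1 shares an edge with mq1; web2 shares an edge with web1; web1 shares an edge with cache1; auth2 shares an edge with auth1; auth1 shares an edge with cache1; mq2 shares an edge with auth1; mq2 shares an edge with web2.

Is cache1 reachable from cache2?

No

cache2 has no edges, so nothing is reachable from it.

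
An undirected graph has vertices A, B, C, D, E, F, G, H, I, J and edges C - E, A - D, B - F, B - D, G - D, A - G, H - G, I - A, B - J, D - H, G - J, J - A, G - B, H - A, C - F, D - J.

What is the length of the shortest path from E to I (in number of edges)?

6

Distance 0: E.
Distance 1: C.
Distance 2: F.
Distance 3: B.
Distance 4: D, G, J.
Distance 5: A, H.
Distance 6: I — contains I.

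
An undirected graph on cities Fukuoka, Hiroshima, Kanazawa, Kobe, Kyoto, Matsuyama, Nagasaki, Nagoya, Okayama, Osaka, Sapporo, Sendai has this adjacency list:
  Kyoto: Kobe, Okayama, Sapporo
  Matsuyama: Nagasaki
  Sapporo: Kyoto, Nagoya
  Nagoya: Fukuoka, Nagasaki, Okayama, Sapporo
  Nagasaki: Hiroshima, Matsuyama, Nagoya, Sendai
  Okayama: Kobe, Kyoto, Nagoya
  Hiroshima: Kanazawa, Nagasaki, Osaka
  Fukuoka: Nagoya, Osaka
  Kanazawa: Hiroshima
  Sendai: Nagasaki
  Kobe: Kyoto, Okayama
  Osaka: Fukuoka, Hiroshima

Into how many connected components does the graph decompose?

From Fukuoka: component {Fukuoka, Hiroshima, Kanazawa, Kobe, Kyoto, Matsuyama, Nagasaki, Nagoya, Okayama, Osaka, Sapporo, Sendai}.
That's 1 component.

1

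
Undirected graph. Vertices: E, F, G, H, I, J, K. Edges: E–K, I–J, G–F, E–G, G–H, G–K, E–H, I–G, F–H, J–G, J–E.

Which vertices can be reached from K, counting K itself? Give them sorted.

Start at K.
Its neighbours: E, G.
Then their neighbours: F, H, I, J.
Every vertex is now reached.

E, F, G, H, I, J, K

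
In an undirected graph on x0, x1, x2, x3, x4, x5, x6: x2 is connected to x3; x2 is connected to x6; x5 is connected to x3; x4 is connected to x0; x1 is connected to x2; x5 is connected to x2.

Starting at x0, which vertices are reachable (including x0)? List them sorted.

x0, x4

Start at x0.
Its neighbours: x4.
Nothing further is reachable.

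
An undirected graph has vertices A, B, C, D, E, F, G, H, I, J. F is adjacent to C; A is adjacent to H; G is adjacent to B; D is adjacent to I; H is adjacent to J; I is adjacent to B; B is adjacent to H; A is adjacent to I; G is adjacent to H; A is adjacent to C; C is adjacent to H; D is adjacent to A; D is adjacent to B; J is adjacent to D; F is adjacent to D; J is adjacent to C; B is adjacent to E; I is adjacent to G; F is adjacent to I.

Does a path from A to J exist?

Explore from A.
Distance 1: reach C, D, H, I.
Distance 2: reach B, F, G, J.
Found J.

Yes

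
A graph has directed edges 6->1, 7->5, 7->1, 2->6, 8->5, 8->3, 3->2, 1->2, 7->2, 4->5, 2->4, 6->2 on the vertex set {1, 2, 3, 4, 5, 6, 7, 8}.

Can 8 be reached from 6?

Explore from 6.
Distance 1: reach 1, 2.
Distance 2: reach 4.
Distance 3: reach 5.
The search from 6 is exhausted; no directed path reaches 8.

No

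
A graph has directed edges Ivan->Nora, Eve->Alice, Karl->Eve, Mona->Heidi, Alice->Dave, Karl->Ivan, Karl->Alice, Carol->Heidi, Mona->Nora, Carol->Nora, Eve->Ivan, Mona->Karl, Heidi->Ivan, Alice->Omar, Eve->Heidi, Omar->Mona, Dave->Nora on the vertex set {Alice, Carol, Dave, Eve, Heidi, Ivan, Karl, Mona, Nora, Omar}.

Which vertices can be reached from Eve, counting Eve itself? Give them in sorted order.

Start at Eve.
Its neighbours: Alice, Heidi, Ivan.
Then their neighbours: Dave, Nora, Omar.
Then next layer: Mona.
Then next layer: Karl.
Nothing further is reachable.

Alice, Dave, Eve, Heidi, Ivan, Karl, Mona, Nora, Omar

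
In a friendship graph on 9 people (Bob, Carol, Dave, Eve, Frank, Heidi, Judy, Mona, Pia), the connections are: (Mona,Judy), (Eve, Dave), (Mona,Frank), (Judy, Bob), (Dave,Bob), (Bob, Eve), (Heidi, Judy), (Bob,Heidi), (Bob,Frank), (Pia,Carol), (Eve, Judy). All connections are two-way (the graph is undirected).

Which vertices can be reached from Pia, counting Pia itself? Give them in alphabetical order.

Start at Pia.
Its neighbours: Carol.
Nothing further is reachable.

Carol, Pia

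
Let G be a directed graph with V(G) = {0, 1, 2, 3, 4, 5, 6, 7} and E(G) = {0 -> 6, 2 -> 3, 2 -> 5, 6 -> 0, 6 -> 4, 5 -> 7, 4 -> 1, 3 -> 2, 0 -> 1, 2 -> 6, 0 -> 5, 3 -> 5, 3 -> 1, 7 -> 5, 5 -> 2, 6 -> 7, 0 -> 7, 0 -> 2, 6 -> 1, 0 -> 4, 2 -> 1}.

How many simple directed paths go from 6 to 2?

4

6→0→2
6→0→5→2
6→0→7→5→2
6→7→5→2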